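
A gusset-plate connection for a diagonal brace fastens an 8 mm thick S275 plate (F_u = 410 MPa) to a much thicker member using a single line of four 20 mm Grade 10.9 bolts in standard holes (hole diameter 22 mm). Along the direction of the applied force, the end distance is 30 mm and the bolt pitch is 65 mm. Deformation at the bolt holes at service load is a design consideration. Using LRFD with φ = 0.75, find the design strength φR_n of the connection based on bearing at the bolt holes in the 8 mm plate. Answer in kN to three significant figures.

410 kN

Per bolt r_n = 1.2 l_c t F_u ≤ 2.4 d t F_u; upper limit = 2.4 × 20 × 8 × 410 / 1000 = 157.4 kN.
Edge bolt: l_c = 30 − 22/2 = 19 mm → 1.2 × 19 × 8 × 410 / 1000 = 74.78 → r_n = 74.78 kN.
Interior bolts: l_c = 65 − 22 = 43 mm → 1.2 × 43 × 8 × 410 / 1000 = 169.2 → r_n = 157.4 kN.
R_n = 1 × 74.78 + 3 × 157.4 = 547.1 kN.
Design strength φR_n = 0.75 × 547.1 = 410 kN.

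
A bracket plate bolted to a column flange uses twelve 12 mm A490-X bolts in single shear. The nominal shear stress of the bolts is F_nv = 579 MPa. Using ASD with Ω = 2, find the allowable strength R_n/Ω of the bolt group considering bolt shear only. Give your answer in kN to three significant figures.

393 kN

A_b = π × 12² / 4 = 113.1 mm².
R_n = F_nv · A_b · n · n_s = 579 × 113.1 × 12 × 1 / 1000 = 785.8 kN.
Allowable strength R_n/Ω = 785.8 / 2 = 393 kN.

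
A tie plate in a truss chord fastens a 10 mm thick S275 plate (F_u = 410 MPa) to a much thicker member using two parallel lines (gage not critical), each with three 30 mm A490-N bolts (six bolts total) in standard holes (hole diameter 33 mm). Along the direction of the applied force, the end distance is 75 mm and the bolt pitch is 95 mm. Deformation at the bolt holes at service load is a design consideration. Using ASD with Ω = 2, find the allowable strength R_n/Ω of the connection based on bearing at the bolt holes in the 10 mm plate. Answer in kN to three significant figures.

878 kN

Per bolt r_n = 1.2 l_c t F_u ≤ 2.4 d t F_u; upper limit = 2.4 × 30 × 10 × 410 / 1000 = 295.2 kN.
Edge bolt: l_c = 75 − 33/2 = 58.5 mm → 1.2 × 58.5 × 10 × 410 / 1000 = 287.8 → r_n = 287.8 kN.
Interior bolts: l_c = 95 − 33 = 62 mm → 1.2 × 62 × 10 × 410 / 1000 = 305 → r_n = 295.2 kN.
R_n = 2 × 287.8 + 4 × 295.2 = 1756 kN.
Allowable strength R_n/Ω = 1756 / 2 = 878 kN.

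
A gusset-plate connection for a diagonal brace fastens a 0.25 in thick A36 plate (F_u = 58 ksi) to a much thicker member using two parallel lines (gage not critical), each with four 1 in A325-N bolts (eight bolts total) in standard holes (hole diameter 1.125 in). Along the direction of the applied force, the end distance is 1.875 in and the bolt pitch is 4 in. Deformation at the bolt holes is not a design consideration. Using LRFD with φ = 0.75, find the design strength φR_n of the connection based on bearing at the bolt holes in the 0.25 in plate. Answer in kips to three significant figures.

239 kips

Per bolt r_n = 1.5 l_c t F_u ≤ 3.0 d t F_u; upper limit = 3.0 × 1 × 0.25 × 58 = 43.5 kips.
Edge bolt: l_c = 1.875 − 1.125/2 = 1.312 in → 1.5 × 1.312 × 0.25 × 58 = 28.55 → r_n = 28.55 kips.
Interior bolts: l_c = 4 − 1.125 = 2.875 in → 1.5 × 2.875 × 0.25 × 58 = 62.53 → r_n = 43.5 kips.
R_n = 2 × 28.55 + 6 × 43.5 = 318.1 kips.
Design strength φR_n = 0.75 × 318.1 = 239 kips.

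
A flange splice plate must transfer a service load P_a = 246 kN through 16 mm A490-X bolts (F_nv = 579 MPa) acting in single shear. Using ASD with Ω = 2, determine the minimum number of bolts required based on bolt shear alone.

5 bolts

A_b = π·16²/4 = 201.1 mm².
Per-bolt allowable strength R_n/Ω = 579 × 201.1 × 1 / 1000 / 2 = 58.21 kN.
n ≥ 246 / 58.21 = 4.226 → use 5 bolts.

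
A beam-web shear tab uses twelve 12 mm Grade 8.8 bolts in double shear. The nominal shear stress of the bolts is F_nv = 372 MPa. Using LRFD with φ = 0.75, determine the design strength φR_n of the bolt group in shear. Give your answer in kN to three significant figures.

A_b = π × 12² / 4 = 113.1 mm².
R_n = F_nv · A_b · n · n_s = 372 × 113.1 × 12 × 2 / 1000 = 1010 kN.
Design strength φR_n = 0.75 × 1010 = 757 kN.

757 kN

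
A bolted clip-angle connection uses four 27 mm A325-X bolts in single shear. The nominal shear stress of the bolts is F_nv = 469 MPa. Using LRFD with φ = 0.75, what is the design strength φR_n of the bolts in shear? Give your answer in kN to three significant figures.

806 kN

A_b = π × 27² / 4 = 572.6 mm².
R_n = F_nv · A_b · n · n_s = 469 × 572.6 × 4 × 1 / 1000 = 1074 kN.
Design strength φR_n = 0.75 × 1074 = 806 kN.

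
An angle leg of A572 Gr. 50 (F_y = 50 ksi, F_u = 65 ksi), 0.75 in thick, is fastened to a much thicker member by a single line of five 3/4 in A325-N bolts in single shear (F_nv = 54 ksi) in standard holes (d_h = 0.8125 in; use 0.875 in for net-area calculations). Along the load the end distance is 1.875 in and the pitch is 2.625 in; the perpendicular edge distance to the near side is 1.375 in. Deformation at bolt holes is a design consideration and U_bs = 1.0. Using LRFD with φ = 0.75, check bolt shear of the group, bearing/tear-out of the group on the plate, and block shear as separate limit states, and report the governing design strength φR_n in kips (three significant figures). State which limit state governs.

Bolt shear: A_b = π·0.75²/4 = 0.4418 in²; R_n = 54 × 0.4418 × 5 × 1 = 119.3 kips → 0.75 × 119.3 = 89.5 kips.
Bearing: edge l_c = 1.469, r_n = 85.92 kips; interior l_c = 1.812, r_n = 87.75 kips; R_n = 85.92 + 4·87.75 = 436.9 kips → 328 kips.
Block shear: A_gv = 9.281, A_nv = 6.328, A_nt = 0.7031 in²; R_n = min(0.6F_uA_nv, 0.6F_yA_gv) + U_bs·F_u·A_nt = 292.5 kips → 219 kips.
Bolt shear governs: 89.5 kips.

89.5 kips (bolt shear governs)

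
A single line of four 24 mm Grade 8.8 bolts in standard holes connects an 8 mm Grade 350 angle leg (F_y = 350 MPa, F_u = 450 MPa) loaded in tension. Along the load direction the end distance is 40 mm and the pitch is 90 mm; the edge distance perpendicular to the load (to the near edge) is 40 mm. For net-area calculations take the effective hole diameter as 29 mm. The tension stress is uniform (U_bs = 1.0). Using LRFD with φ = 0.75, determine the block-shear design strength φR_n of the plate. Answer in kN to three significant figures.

407 kN

Shear plane L_v = 40 + 3·90 = 310 mm; A_gv = 310 × 8 = 2480 mm².
A_nv = (310 − 3.5·29) × 8 = 1668 mm².
A_nt = (40 − 0.5·29) × 8 = 204 mm².
0.6 F_u A_nv = 450.4 kN; 0.6 F_y A_gv = 520.8 kN → shear rupture governs the shear term.
R_n = 450.4 + 1.0 × 450 × 204 / 1000 = 542.2 kN.
Design strength φR_n = 0.75 × 542.2 = 407 kN.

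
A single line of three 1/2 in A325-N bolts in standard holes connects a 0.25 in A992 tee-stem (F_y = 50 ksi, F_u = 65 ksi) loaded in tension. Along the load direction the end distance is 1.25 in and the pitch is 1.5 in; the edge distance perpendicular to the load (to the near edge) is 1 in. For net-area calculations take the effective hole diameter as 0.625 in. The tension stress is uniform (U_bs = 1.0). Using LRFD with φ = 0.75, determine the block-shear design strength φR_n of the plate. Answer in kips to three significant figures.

28 kips

Shear plane L_v = 1.25 + 2·1.5 = 4.25 in; A_gv = 4.25 × 0.25 = 1.062 in².
A_nv = (4.25 − 2.5·0.625) × 0.25 = 0.6719 in².
A_nt = (1 − 0.5·0.625) × 0.25 = 0.1719 in².
0.6 F_u A_nv = 26.2 kips; 0.6 F_y A_gv = 31.88 kips → shear rupture governs the shear term.
R_n = 26.2 + 1.0 × 65 × 0.1719 = 37.38 kips.
Design strength φR_n = 0.75 × 37.38 = 28 kips.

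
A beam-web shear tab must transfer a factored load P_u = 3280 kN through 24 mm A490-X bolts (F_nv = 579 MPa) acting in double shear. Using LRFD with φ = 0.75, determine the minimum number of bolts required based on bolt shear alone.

A_b = π·24²/4 = 452.4 mm².
Per-bolt design strength φR_n = 0.75 × 579 × 452.4 × 2 / 1000 = 392.9 kN.
n ≥ 3280 / 392.9 = 8.348 → use 9 bolts.

9 bolts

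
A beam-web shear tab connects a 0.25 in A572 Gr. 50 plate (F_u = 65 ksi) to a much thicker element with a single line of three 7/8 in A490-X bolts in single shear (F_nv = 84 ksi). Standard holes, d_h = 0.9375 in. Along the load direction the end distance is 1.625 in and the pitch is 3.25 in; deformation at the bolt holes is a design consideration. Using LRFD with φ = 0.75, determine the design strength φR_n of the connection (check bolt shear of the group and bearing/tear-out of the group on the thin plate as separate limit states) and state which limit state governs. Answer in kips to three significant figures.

68.1 kips (bearing governs)

Bolt shear: A_b = π·0.875²/4 = 0.6013 in²; R_n = 84 × 0.6013 × 3 × 1 = 151.5 kips → 0.75 × 151.5 = 114 kips.
Bearing (1.2 l_c t F_u ≤ 2.4 d t F_u): upper limit = 2.4·0.875·0.25·65 = 34.12 kips.
  Edge l_c = 1.625 − 0.9375/2 = 1.156 → r_n = 22.55 kips; interior l_c = 3.25 − 0.9375 = 2.312 → r_n = 34.12 kips.
  R_n,bearing = 1·22.55 + 2·34.12 = 90.8 kips → 0.75 × 90.8 = 68.1 kips.
Bearing governs: 68.1 kips.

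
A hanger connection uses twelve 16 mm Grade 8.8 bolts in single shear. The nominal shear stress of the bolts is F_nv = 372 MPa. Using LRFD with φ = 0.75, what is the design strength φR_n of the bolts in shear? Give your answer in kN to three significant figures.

673 kN

A_b = π × 16² / 4 = 201.1 mm².
R_n = F_nv · A_b · n · n_s = 372 × 201.1 × 12 × 1 / 1000 = 897.5 kN.
Design strength φR_n = 0.75 × 897.5 = 673 kN.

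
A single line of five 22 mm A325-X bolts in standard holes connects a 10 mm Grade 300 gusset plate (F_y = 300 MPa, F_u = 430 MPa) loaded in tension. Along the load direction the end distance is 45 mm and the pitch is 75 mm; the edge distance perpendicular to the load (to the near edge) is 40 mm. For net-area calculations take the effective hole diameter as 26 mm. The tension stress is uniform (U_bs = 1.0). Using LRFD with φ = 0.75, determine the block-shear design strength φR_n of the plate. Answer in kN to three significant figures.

Shear plane L_v = 45 + 4·75 = 345 mm; A_gv = 345 × 10 = 3450 mm².
A_nv = (345 − 4.5·26) × 10 = 2280 mm².
A_nt = (40 − 0.5·26) × 10 = 270 mm².
0.6 F_u A_nv = 588.2 kN; 0.6 F_y A_gv = 621 kN → shear rupture governs the shear term.
R_n = 588.2 + 1.0 × 430 × 270 / 1000 = 704.3 kN.
Design strength φR_n = 0.75 × 704.3 = 528 kN.

528 kN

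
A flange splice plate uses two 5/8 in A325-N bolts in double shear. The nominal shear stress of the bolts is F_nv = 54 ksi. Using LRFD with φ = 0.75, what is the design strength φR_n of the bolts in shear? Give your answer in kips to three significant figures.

A_b = π × 0.625² / 4 = 0.3068 in².
R_n = F_nv · A_b · n · n_s = 54 × 0.3068 × 2 × 2 = 66.27 kips.
Design strength φR_n = 0.75 × 66.27 = 49.7 kips.

49.7 kips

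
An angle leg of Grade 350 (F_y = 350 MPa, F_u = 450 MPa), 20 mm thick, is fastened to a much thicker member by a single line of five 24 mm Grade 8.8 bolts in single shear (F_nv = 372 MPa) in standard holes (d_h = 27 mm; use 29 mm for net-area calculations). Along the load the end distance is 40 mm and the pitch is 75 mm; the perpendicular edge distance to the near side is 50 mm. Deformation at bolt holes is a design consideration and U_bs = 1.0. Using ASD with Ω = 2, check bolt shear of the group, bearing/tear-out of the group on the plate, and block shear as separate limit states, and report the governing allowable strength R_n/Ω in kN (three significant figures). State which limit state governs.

421 kN (bolt shear governs)

Bolt shear: A_b = π·24²/4 = 452.4 mm²; R_n = 372 × 452.4 × 5 × 1 / 1000 = 841.4 kN → 841.4 / 2 = 421 kN.
Bearing: edge l_c = 26.5, r_n = 286.2 kN; interior l_c = 48, r_n = 518.4 kN; R_n = 286.2 + 4·518.4 = 2360 kN → 1180 kN.
Block shear: A_gv = 6800, A_nv = 4190, A_nt = 710 mm²; R_n = min(0.6F_uA_nv, 0.6F_yA_gv) + U_bs·F_u·A_nt = 1451 kN → 725 kN.
Bolt shear governs: 421 kN.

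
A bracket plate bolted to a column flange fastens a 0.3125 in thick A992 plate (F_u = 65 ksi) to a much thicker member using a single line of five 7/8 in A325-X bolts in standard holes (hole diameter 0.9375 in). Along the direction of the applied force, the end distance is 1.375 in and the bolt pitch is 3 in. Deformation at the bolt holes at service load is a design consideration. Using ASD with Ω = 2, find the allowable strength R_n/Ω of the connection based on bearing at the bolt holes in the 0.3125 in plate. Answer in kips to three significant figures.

96.4 kips

Per bolt r_n = 1.2 l_c t F_u ≤ 2.4 d t F_u; upper limit = 2.4 × 0.875 × 0.3125 × 65 = 42.66 kips.
Edge bolt: l_c = 1.375 − 0.9375/2 = 0.9062 in → 1.2 × 0.9062 × 0.3125 × 65 = 22.09 → r_n = 22.09 kips.
Interior bolts: l_c = 3 − 0.9375 = 2.062 in → 1.2 × 2.062 × 0.3125 × 65 = 50.27 → r_n = 42.66 kips.
R_n = 1 × 22.09 + 4 × 42.66 = 192.7 kips.
Allowable strength R_n/Ω = 192.7 / 2 = 96.4 kips.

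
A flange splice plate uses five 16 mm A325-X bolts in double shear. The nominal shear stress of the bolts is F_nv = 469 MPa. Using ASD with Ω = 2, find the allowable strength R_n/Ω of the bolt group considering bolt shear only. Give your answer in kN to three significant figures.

A_b = π × 16² / 4 = 201.1 mm².
R_n = F_nv · A_b · n · n_s = 469 × 201.1 × 5 × 2 / 1000 = 943 kN.
Allowable strength R_n/Ω = 943 / 2 = 471 kN.

471 kN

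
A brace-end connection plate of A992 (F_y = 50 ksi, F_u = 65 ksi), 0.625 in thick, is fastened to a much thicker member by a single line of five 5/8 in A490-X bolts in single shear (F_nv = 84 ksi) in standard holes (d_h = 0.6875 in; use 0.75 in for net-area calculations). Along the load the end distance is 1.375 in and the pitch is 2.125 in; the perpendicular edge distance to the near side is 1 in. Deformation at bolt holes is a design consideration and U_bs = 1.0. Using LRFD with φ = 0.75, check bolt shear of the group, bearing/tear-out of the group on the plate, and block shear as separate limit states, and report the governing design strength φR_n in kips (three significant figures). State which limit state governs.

Bolt shear: A_b = π·0.625²/4 = 0.3068 in²; R_n = 84 × 0.3068 × 5 × 1 = 128.9 kips → 0.75 × 128.9 = 96.6 kips.
Bearing: edge l_c = 1.031, r_n = 50.27 kips; interior l_c = 1.438, r_n = 60.94 kips; R_n = 50.27 + 4·60.94 = 294 kips → 221 kips.
Block shear: A_gv = 6.172, A_nv = 4.062, A_nt = 0.3906 in²; R_n = min(0.6F_uA_nv, 0.6F_yA_gv) + U_bs·F_u·A_nt = 183.8 kips → 138 kips.
Bolt shear governs: 96.6 kips.

96.6 kips (bolt shear governs)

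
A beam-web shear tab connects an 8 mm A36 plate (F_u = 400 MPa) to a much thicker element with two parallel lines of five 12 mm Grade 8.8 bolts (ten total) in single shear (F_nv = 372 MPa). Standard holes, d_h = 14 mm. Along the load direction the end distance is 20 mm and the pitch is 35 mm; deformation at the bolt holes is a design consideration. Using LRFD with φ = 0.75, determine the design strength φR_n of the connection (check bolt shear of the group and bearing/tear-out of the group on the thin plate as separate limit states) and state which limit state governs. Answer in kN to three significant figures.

316 kN (bolt shear governs)

Bolt shear: A_b = π·12²/4 = 113.1 mm²; R_n = 372 × 113.1 × 10 × 1 / 1000 = 420.7 kN → 0.75 × 420.7 = 316 kN.
Bearing (1.2 l_c t F_u ≤ 2.4 d t F_u): upper limit = 2.4·12·8·400 / 1000 = 92.16 kN.
  Edge l_c = 20 − 14/2 = 13 → r_n = 49.92 kN; interior l_c = 35 − 14 = 21 → r_n = 80.64 kN.
  R_n,bearing = 2·49.92 + 8·80.64 = 745 kN → 0.75 × 745 = 559 kN.
Bolt shear governs: 316 kN.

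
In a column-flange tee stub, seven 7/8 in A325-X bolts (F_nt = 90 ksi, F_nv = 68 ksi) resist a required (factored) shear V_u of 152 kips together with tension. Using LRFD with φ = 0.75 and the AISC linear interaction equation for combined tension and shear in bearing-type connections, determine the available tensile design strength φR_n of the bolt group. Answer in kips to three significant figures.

A_b = π·0.875²/4 = 0.6013 in²; f_rv = 152 / (7 × 0.6013) = 36.11 ksi.
F'_nt = 1.3 F_nt − (F_nt / φF_nv) f_rv = 1.3·90 − (90/(0.75·68))·36.11 = 53.27 ksi, capped at F_nt → F'_nt = 53.27 ksi.
R_n = F'_nt · A_b · n = 53.27 × 0.6013 × 7 = 224.2 kips.
Design strength φR_n = 0.75 × 224.2 = 168 kips.

168 kips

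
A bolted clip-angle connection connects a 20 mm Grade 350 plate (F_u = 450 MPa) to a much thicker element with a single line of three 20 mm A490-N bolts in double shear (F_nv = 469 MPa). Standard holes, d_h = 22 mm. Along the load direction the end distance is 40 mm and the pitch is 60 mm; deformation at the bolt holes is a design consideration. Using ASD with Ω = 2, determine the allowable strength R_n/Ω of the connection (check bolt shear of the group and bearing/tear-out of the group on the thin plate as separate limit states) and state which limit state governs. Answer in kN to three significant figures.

Bolt shear: A_b = π·20²/4 = 314.2 mm²; R_n = 469 × 314.2 × 3 × 2 / 1000 = 884 kN → 884 / 2 = 442 kN.
Bearing (1.2 l_c t F_u ≤ 2.4 d t F_u): upper limit = 2.4·20·20·450 / 1000 = 432 kN.
  Edge l_c = 40 − 22/2 = 29 → r_n = 313.2 kN; interior l_c = 60 − 22 = 38 → r_n = 410.4 kN.
  R_n,bearing = 1·313.2 + 2·410.4 = 1134 kN → 1134 / 2 = 567 kN.
Bolt shear governs: 442 kN.

442 kN (bolt shear governs)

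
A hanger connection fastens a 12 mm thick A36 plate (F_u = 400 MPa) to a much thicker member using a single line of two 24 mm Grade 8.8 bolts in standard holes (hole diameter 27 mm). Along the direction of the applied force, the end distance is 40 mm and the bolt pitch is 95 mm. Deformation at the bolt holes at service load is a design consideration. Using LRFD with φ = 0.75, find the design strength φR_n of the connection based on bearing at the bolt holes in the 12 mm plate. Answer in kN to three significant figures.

322 kN

Per bolt r_n = 1.2 l_c t F_u ≤ 2.4 d t F_u; upper limit = 2.4 × 24 × 12 × 400 / 1000 = 276.5 kN.
Edge bolt: l_c = 40 − 27/2 = 26.5 mm → 1.2 × 26.5 × 12 × 400 / 1000 = 152.6 → r_n = 152.6 kN.
Interior bolts: l_c = 95 − 27 = 68 mm → 1.2 × 68 × 12 × 400 / 1000 = 391.7 → r_n = 276.5 kN.
R_n = 1 × 152.6 + 1 × 276.5 = 429.1 kN.
Design strength φR_n = 0.75 × 429.1 = 322 kN.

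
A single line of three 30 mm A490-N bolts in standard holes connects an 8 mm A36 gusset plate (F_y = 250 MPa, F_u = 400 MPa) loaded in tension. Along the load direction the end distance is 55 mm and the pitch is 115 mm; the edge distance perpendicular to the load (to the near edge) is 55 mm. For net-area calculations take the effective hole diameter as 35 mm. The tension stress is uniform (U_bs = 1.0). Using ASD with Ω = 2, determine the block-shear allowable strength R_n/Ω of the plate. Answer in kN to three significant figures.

231 kN

Shear plane L_v = 55 + 2·115 = 285 mm; A_gv = 285 × 8 = 2280 mm².
A_nv = (285 − 2.5·35) × 8 = 1580 mm².
A_nt = (55 − 0.5·35) × 8 = 300 mm².
0.6 F_u A_nv = 379.2 kN; 0.6 F_y A_gv = 342 kN → shear yielding governs the shear term.
R_n = 342 + 1.0 × 400 × 300 / 1000 = 462 kN.
Allowable strength R_n/Ω = 462 / 2 = 231 kN.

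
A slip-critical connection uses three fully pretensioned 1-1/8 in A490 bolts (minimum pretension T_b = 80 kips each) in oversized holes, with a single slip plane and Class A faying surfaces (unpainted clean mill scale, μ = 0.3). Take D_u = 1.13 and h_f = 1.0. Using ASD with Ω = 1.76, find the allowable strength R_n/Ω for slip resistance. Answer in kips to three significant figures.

46.2 kips

R_n = μ · D_u · h_f · T_b · n_s · n_b = 0.3 × 1.13 × 1.0 × 80 × 1 × 3 = 81.36 kips.
Allowable strength R_n/Ω = 81.36 / 1.76 = 46.2 kips.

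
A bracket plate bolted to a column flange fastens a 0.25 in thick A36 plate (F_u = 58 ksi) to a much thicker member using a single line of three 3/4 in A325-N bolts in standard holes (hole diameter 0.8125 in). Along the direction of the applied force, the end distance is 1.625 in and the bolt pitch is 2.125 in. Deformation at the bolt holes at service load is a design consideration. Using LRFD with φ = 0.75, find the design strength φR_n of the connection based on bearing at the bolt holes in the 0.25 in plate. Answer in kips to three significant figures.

Per bolt r_n = 1.2 l_c t F_u ≤ 2.4 d t F_u; upper limit = 2.4 × 0.75 × 0.25 × 58 = 26.1 kips.
Edge bolt: l_c = 1.625 − 0.8125/2 = 1.219 in → 1.2 × 1.219 × 0.25 × 58 = 21.21 → r_n = 21.21 kips.
Interior bolts: l_c = 2.125 − 0.8125 = 1.312 in → 1.2 × 1.312 × 0.25 × 58 = 22.84 → r_n = 22.84 kips.
R_n = 1 × 21.21 + 2 × 22.84 = 66.88 kips.
Design strength φR_n = 0.75 × 66.88 = 50.2 kips.

50.2 kips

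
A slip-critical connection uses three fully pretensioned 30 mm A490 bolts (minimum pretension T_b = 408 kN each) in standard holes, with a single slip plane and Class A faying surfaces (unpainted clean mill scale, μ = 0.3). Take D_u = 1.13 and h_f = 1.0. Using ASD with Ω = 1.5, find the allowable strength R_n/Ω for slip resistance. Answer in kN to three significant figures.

R_n = μ · D_u · h_f · T_b · n_s · n_b = 0.3 × 1.13 × 1.0 × 408 × 1 × 3 = 414.9 kN.
Allowable strength R_n/Ω = 414.9 / 1.5 = 277 kN.

277 kN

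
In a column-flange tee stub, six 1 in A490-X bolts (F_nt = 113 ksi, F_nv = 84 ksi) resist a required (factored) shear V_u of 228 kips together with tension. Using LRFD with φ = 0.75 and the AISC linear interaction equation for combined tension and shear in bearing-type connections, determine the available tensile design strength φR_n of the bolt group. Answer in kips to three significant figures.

212 kips

A_b = π·1²/4 = 0.7854 in²; f_rv = 228 / (6 × 0.7854) = 48.38 ksi.
F'_nt = 1.3 F_nt − (F_nt / φF_nv) f_rv = 1.3·113 − (113/(0.75·84))·48.38 = 60.12 ksi, capped at F_nt → F'_nt = 60.12 ksi.
R_n = F'_nt · A_b · n = 60.12 × 0.7854 × 6 = 283.3 kips.
Design strength φR_n = 0.75 × 283.3 = 212 kips.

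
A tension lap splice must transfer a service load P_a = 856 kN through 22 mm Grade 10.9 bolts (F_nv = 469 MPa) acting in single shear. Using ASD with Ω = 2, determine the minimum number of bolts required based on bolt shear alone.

A_b = π·22²/4 = 380.1 mm².
Per-bolt allowable strength R_n/Ω = 469 × 380.1 × 1 / 1000 / 2 = 89.14 kN.
n ≥ 856 / 89.14 = 9.603 → use 10 bolts.

10 bolts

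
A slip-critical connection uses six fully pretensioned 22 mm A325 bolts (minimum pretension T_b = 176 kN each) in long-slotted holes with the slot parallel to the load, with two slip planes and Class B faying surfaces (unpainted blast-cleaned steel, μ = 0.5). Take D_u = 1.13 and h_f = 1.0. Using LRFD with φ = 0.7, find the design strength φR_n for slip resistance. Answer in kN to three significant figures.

835 kN

R_n = μ · D_u · h_f · T_b · n_s · n_b = 0.5 × 1.13 × 1.0 × 176 × 2 × 6 = 1193 kN.
Design strength φR_n = 0.7 × 1193 = 835 kN.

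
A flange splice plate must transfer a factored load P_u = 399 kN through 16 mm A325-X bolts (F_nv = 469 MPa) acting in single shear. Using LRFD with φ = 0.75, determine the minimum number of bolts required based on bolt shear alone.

6 bolts

A_b = π·16²/4 = 201.1 mm².
Per-bolt design strength φR_n = 0.75 × 469 × 201.1 × 1 / 1000 = 70.72 kN.
n ≥ 399 / 70.72 = 5.642 → use 6 bolts.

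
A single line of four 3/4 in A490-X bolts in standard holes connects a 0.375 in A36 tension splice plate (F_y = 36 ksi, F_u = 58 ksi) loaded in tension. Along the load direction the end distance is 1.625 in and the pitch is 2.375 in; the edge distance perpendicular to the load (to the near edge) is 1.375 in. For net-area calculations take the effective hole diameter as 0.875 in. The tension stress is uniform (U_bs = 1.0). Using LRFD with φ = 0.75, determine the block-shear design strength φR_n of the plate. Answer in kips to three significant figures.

Shear plane L_v = 1.625 + 3·2.375 = 8.75 in; A_gv = 8.75 × 0.375 = 3.281 in².
A_nv = (8.75 − 3.5·0.875) × 0.375 = 2.133 in².
A_nt = (1.375 − 0.5·0.875) × 0.375 = 0.3516 in².
0.6 F_u A_nv = 74.22 kips; 0.6 F_y A_gv = 70.88 kips → shear yielding governs the shear term.
R_n = 70.88 + 1.0 × 58 × 0.3516 = 91.27 kips.
Design strength φR_n = 0.75 × 91.27 = 68.4 kips.

68.4 kips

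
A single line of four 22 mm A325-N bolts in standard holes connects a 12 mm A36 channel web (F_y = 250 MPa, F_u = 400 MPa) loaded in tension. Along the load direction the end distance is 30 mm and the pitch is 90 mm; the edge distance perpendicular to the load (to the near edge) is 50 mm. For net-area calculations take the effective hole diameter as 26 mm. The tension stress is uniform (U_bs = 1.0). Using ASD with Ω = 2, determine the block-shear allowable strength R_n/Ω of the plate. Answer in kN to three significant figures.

359 kN

Shear plane L_v = 30 + 3·90 = 300 mm; A_gv = 300 × 12 = 3600 mm².
A_nv = (300 − 3.5·26) × 12 = 2508 mm².
A_nt = (50 − 0.5·26) × 12 = 444 mm².
0.6 F_u A_nv = 601.9 kN; 0.6 F_y A_gv = 540 kN → shear yielding governs the shear term.
R_n = 540 + 1.0 × 400 × 444 / 1000 = 717.6 kN.
Allowable strength R_n/Ω = 717.6 / 2 = 359 kN.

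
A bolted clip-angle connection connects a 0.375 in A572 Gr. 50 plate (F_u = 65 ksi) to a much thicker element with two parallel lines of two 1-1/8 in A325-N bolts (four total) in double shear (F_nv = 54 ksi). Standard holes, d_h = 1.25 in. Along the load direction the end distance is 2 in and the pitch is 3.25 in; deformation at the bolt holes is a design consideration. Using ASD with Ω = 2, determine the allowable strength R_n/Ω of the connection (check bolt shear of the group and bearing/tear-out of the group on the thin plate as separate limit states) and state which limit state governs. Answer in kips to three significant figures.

98.7 kips (bearing governs)

Bolt shear: A_b = π·1.125²/4 = 0.994 in²; R_n = 54 × 0.994 × 4 × 2 = 429.4 kips → 429.4 / 2 = 215 kips.
Bearing (1.2 l_c t F_u ≤ 2.4 d t F_u): upper limit = 2.4·1.125·0.375·65 = 65.81 kips.
  Edge l_c = 2 − 1.25/2 = 1.375 → r_n = 40.22 kips; interior l_c = 3.25 − 1.25 = 2 → r_n = 58.5 kips.
  R_n,bearing = 2·40.22 + 2·58.5 = 197.4 kips → 197.4 / 2 = 98.7 kips.
Bearing governs: 98.7 kips.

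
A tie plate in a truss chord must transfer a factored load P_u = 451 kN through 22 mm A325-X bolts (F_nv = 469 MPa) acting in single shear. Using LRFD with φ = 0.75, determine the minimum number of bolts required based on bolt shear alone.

A_b = π·22²/4 = 380.1 mm².
Per-bolt design strength φR_n = 0.75 × 469 × 380.1 × 1 / 1000 = 133.7 kN.
n ≥ 451 / 133.7 = 3.373 → use 4 bolts.

4 bolts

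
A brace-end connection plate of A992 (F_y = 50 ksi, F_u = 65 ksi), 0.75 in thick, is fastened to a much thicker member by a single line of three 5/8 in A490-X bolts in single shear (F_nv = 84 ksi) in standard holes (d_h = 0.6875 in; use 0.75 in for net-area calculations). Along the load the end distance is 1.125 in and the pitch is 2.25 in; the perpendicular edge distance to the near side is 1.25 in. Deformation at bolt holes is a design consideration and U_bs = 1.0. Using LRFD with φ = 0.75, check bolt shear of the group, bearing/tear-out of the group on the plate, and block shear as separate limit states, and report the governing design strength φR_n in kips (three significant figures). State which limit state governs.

Bolt shear: A_b = π·0.625²/4 = 0.3068 in²; R_n = 84 × 0.3068 × 3 × 1 = 77.31 kips → 0.75 × 77.31 = 58 kips.
Bearing: edge l_c = 0.7812, r_n = 45.7 kips; interior l_c = 1.562, r_n = 73.12 kips; R_n = 45.7 + 2·73.12 = 192 kips → 144 kips.
Block shear: A_gv = 4.219, A_nv = 2.812, A_nt = 0.6562 in²; R_n = min(0.6F_uA_nv, 0.6F_yA_gv) + U_bs·F_u·A_nt = 152.3 kips → 114 kips.
Bolt shear governs: 58 kips.

58 kips (bolt shear governs)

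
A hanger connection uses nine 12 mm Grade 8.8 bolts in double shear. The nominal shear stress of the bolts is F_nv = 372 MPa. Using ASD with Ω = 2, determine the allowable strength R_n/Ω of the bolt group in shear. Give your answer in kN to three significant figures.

379 kN

A_b = π × 12² / 4 = 113.1 mm².
R_n = F_nv · A_b · n · n_s = 372 × 113.1 × 9 × 2 / 1000 = 757.3 kN.
Allowable strength R_n/Ω = 757.3 / 2 = 379 kN.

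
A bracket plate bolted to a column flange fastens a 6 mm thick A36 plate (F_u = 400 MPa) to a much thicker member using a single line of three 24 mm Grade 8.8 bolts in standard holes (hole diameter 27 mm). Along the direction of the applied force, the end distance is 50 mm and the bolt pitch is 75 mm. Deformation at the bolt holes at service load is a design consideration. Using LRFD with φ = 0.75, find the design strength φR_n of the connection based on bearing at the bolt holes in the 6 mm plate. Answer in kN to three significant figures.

Per bolt r_n = 1.2 l_c t F_u ≤ 2.4 d t F_u; upper limit = 2.4 × 24 × 6 × 400 / 1000 = 138.2 kN.
Edge bolt: l_c = 50 − 27/2 = 36.5 mm → 1.2 × 36.5 × 6 × 400 / 1000 = 105.1 → r_n = 105.1 kN.
Interior bolts: l_c = 75 − 27 = 48 mm → 1.2 × 48 × 6 × 400 / 1000 = 138.2 → r_n = 138.2 kN.
R_n = 1 × 105.1 + 2 × 138.2 = 381.6 kN.
Design strength φR_n = 0.75 × 381.6 = 286 kN.

286 kN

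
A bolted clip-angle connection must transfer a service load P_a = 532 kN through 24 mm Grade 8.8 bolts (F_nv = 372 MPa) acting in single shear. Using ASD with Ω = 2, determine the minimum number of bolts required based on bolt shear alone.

A_b = π·24²/4 = 452.4 mm².
Per-bolt allowable strength R_n/Ω = 372 × 452.4 × 1 / 1000 / 2 = 84.14 kN.
n ≥ 532 / 84.14 = 6.322 → use 7 bolts.

7 bolts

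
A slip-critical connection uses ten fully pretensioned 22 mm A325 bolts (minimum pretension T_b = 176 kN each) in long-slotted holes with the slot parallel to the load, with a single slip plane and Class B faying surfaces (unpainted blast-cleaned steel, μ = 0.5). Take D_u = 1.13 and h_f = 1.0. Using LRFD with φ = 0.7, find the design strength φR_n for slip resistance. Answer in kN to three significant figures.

696 kN

R_n = μ · D_u · h_f · T_b · n_s · n_b = 0.5 × 1.13 × 1.0 × 176 × 1 × 10 = 994.4 kN.
Design strength φR_n = 0.7 × 994.4 = 696 kN.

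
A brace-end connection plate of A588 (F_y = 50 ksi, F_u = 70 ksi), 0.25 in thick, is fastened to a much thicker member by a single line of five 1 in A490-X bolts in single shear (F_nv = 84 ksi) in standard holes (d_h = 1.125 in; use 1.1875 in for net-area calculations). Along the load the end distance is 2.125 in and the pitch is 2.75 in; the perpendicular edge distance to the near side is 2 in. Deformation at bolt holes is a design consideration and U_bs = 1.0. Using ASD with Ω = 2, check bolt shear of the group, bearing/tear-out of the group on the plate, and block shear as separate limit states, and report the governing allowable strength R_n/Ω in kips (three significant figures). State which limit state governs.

Bolt shear: A_b = π·1²/4 = 0.7854 in²; R_n = 84 × 0.7854 × 5 × 1 = 329.9 kips → 329.9 / 2 = 165 kips.
Bearing: edge l_c = 1.562, r_n = 32.81 kips; interior l_c = 1.625, r_n = 34.12 kips; R_n = 32.81 + 4·34.12 = 169.3 kips → 84.7 kips.
Block shear: A_gv = 3.281, A_nv = 1.945, A_nt = 0.3516 in²; R_n = min(0.6F_uA_nv, 0.6F_yA_gv) + U_bs·F_u·A_nt = 106.3 kips → 53.2 kips.
Block shear governs: 53.2 kips.

53.2 kips (block shear governs)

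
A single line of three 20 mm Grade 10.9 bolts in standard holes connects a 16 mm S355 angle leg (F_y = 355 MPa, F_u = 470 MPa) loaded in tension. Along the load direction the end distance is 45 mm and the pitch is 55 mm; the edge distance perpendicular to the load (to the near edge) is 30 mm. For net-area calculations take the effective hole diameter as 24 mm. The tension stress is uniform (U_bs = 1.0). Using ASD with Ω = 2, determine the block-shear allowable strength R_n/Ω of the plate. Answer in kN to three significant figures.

Shear plane L_v = 45 + 2·55 = 155 mm; A_gv = 155 × 16 = 2480 mm².
A_nv = (155 − 2.5·24) × 16 = 1520 mm².
A_nt = (30 − 0.5·24) × 16 = 288 mm².
0.6 F_u A_nv = 428.6 kN; 0.6 F_y A_gv = 528.2 kN → shear rupture governs the shear term.
R_n = 428.6 + 1.0 × 470 × 288 / 1000 = 564 kN.
Allowable strength R_n/Ω = 564 / 2 = 282 kN.

282 kN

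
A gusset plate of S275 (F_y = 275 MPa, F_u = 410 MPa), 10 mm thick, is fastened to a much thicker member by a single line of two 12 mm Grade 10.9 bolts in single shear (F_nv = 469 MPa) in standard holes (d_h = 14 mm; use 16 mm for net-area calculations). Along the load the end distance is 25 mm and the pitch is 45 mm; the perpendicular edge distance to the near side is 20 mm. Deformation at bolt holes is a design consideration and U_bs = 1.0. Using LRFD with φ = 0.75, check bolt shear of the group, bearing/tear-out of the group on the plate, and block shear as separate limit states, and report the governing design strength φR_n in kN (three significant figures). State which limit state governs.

79.6 kN (bolt shear governs)

Bolt shear: A_b = π·12²/4 = 113.1 mm²; R_n = 469 × 113.1 × 2 × 1 / 1000 = 106.1 kN → 0.75 × 106.1 = 79.6 kN.
Bearing: edge l_c = 18, r_n = 88.56 kN; interior l_c = 31, r_n = 118.1 kN; R_n = 88.56 + 1·118.1 = 206.6 kN → 155 kN.
Block shear: A_gv = 700, A_nv = 460, A_nt = 120 mm²; R_n = min(0.6F_uA_nv, 0.6F_yA_gv) + U_bs·F_u·A_nt = 162.4 kN → 122 kN.
Bolt shear governs: 79.6 kN.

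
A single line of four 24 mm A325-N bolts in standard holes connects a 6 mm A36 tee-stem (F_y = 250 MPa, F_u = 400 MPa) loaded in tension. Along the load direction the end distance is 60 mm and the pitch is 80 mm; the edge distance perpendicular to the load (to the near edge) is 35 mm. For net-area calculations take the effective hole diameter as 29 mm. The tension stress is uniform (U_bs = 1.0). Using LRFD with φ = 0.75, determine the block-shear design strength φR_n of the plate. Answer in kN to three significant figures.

239 kN

Shear plane L_v = 60 + 3·80 = 300 mm; A_gv = 300 × 6 = 1800 mm².
A_nv = (300 − 3.5·29) × 6 = 1191 mm².
A_nt = (35 − 0.5·29) × 6 = 123 mm².
0.6 F_u A_nv = 285.8 kN; 0.6 F_y A_gv = 270 kN → shear yielding governs the shear term.
R_n = 270 + 1.0 × 400 × 123 / 1000 = 319.2 kN.
Design strength φR_n = 0.75 × 319.2 = 239 kN.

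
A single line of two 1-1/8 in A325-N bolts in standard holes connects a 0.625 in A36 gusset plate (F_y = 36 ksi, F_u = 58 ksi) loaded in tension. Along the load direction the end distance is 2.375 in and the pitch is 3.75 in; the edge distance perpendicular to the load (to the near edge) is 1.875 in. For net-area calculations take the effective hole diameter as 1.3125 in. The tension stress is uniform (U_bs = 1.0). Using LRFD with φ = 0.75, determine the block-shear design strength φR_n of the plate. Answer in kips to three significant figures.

95.2 kips

Shear plane L_v = 2.375 + 1·3.75 = 6.125 in; A_gv = 6.125 × 0.625 = 3.828 in².
A_nv = (6.125 − 1.5·1.3125) × 0.625 = 2.598 in².
A_nt = (1.875 − 0.5·1.3125) × 0.625 = 0.7617 in².
0.6 F_u A_nv = 90.4 kips; 0.6 F_y A_gv = 82.69 kips → shear yielding governs the shear term.
R_n = 82.69 + 1.0 × 58 × 0.7617 = 126.9 kips.
Design strength φR_n = 0.75 × 126.9 = 95.2 kips.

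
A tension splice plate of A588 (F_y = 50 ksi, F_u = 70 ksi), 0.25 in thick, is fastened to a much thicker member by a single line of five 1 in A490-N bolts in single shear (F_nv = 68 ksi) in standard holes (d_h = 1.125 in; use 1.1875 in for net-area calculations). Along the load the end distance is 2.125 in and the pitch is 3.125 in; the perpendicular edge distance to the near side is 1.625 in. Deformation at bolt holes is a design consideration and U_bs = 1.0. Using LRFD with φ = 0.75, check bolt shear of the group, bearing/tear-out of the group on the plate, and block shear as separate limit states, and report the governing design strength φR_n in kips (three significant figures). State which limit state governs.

Bolt shear: A_b = π·1²/4 = 0.7854 in²; R_n = 68 × 0.7854 × 5 × 1 = 267 kips → 0.75 × 267 = 200 kips.
Bearing: edge l_c = 1.562, r_n = 32.81 kips; interior l_c = 2, r_n = 42 kips; R_n = 32.81 + 4·42 = 200.8 kips → 151 kips.
Block shear: A_gv = 3.656, A_nv = 2.32, A_nt = 0.2578 in²; R_n = min(0.6F_uA_nv, 0.6F_yA_gv) + U_bs·F_u·A_nt = 115.5 kips → 86.6 kips.
Block shear governs: 86.6 kips.

86.6 kips (block shear governs)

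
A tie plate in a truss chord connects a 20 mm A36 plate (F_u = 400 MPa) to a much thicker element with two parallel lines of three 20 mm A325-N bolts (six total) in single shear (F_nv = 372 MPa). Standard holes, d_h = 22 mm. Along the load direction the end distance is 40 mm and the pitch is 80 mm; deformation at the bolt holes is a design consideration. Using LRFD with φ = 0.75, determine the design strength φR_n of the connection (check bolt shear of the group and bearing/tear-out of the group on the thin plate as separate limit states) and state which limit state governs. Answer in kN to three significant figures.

526 kN (bolt shear governs)

Bolt shear: A_b = π·20²/4 = 314.2 mm²; R_n = 372 × 314.2 × 6 × 1 / 1000 = 701.2 kN → 0.75 × 701.2 = 526 kN.
Bearing (1.2 l_c t F_u ≤ 2.4 d t F_u): upper limit = 2.4·20·20·400 / 1000 = 384 kN.
  Edge l_c = 40 − 22/2 = 29 → r_n = 278.4 kN; interior l_c = 80 − 22 = 58 → r_n = 384 kN.
  R_n,bearing = 2·278.4 + 4·384 = 2093 kN → 0.75 × 2093 = 1570 kN.
Bolt shear governs: 526 kN.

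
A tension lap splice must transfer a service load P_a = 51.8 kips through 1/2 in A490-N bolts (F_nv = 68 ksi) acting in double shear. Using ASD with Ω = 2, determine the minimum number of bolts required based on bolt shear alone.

A_b = π·0.5²/4 = 0.1963 in².
Per-bolt allowable strength R_n/Ω = 68 × 0.1963 × 2 / 2 = 13.35 kips.
n ≥ 51.8 / 13.35 = 3.88 → use 4 bolts.

4 bolts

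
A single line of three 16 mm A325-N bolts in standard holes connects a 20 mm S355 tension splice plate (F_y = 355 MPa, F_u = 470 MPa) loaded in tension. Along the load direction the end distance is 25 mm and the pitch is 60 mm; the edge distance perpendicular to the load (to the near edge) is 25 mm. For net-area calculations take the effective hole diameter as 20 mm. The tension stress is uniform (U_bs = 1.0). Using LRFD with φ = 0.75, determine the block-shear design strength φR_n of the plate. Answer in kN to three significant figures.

508 kN

Shear plane L_v = 25 + 2·60 = 145 mm; A_gv = 145 × 20 = 2900 mm².
A_nv = (145 − 2.5·20) × 20 = 1900 mm².
A_nt = (25 − 0.5·20) × 20 = 300 mm².
0.6 F_u A_nv = 535.8 kN; 0.6 F_y A_gv = 617.7 kN → shear rupture governs the shear term.
R_n = 535.8 + 1.0 × 470 × 300 / 1000 = 676.8 kN.
Design strength φR_n = 0.75 × 676.8 = 508 kN.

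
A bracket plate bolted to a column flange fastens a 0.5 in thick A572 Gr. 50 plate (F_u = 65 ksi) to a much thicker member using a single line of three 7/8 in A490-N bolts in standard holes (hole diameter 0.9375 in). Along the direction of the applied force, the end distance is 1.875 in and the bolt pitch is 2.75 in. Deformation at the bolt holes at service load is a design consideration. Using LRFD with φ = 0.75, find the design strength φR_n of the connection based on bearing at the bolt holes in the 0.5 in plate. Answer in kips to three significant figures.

144 kips

Per bolt r_n = 1.2 l_c t F_u ≤ 2.4 d t F_u; upper limit = 2.4 × 0.875 × 0.5 × 65 = 68.25 kips.
Edge bolt: l_c = 1.875 − 0.9375/2 = 1.406 in → 1.2 × 1.406 × 0.5 × 65 = 54.84 → r_n = 54.84 kips.
Interior bolts: l_c = 2.75 − 0.9375 = 1.812 in → 1.2 × 1.812 × 0.5 × 65 = 70.69 → r_n = 68.25 kips.
R_n = 1 × 54.84 + 2 × 68.25 = 191.3 kips.
Design strength φR_n = 0.75 × 191.3 = 144 kips.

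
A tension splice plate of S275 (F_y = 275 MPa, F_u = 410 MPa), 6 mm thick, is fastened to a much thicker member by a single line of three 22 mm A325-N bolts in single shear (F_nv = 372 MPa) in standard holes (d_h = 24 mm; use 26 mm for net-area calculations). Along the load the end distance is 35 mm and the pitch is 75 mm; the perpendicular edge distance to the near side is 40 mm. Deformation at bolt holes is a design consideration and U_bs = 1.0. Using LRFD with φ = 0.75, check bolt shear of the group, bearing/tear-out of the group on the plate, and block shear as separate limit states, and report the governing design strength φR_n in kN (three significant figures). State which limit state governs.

183 kN (block shear governs)

Bolt shear: A_b = π·22²/4 = 380.1 mm²; R_n = 372 × 380.1 × 3 × 1 / 1000 = 424.2 kN → 0.75 × 424.2 = 318 kN.
Bearing: edge l_c = 23, r_n = 67.9 kN; interior l_c = 51, r_n = 129.9 kN; R_n = 67.9 + 2·129.9 = 327.7 kN → 246 kN.
Block shear: A_gv = 1110, A_nv = 720, A_nt = 162 mm²; R_n = min(0.6F_uA_nv, 0.6F_yA_gv) + U_bs·F_u·A_nt = 243.5 kN → 183 kN.
Block shear governs: 183 kN.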